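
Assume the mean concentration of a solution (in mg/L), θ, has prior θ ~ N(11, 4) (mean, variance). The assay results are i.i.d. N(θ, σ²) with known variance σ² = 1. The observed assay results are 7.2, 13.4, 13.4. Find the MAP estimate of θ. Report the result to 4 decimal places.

n = 3; x̄ = (7.2 + 13.4 + 13.4)/3 = 34/3 = 34/3 ≈ 11.3333.
For a Normal prior and Normal likelihood with known variance, the posterior is Normal; its mode equals its mean, the precision-weighted average.
Prior precision 1/σ₀² = 1/4 = 0.25; data precision n/σ² = 3/1 = 3.
θ̂ = (0.25·11 + 3·(34/3)) / (0.25 + 3) = 36.75/3.25 = 147/13 ≈ 11.3077.

θ̂_MAP = 11.3077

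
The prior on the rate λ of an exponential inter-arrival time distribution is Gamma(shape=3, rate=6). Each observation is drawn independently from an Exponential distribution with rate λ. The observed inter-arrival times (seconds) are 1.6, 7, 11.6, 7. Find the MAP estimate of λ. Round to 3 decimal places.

λ̂_MAP = 0.181

The Exponential(rate=λ) likelihood is ∝ λ^n e^(−λΣtᵢ). Here n = 4 and Σtᵢ = 1.6 + 7 + 11.6 + 7 = 27.2.
Posterior ∝ λ^2e^(−6λ) · λ^4e^(−27.2λ) = λ^6e^(−33.2λ), i.e. Gamma(7, 33.2).
Mode = (a−1)/b = 6/33.2 ≈ 0.181.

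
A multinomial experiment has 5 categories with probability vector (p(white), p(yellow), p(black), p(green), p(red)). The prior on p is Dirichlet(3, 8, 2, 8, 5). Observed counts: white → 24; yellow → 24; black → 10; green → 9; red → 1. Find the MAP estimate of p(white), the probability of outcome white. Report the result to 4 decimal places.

The posterior is Dirichlet(αᵢ + nᵢ) = Dirichlet(27, 32, 12, 17, 6).
For a Dirichlet(a₁,…,a_K) with all aᵢ > 1, the mode has j-th component (aⱼ − 1)/(Σaᵢ − K).
Here Σaᵢ = 94 and K = 5, so p(white) = (27 − 1)/(94 − 5) = 26/89 ≈ 0.2921.

MAP estimate of p(white) = 0.2921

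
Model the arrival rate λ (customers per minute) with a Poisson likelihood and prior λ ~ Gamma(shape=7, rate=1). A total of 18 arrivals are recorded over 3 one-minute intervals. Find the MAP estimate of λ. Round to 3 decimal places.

λ̂_MAP = 6.000

Σxᵢ = 18, n = 3.
Posterior ∝ λ^6e^(−1λ) · λ^18e^(−3λ) = λ^24e^(−4λ), i.e. Gamma(shape=25, rate=4).
The mode of a Gamma(a, b) with a ≥ 1 (shape–rate) is (a−1)/b = 24/4 ≈ 6.000.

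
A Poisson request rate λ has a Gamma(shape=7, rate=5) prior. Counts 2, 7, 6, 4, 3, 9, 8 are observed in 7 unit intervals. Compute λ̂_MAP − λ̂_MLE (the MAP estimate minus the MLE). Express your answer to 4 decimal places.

MAP − MLE = -1.8214

Σxᵢ = 39. Posterior is Gamma(46, 12); MAP = (46−1)/12 = 45/12 ≈ 3.75000.
MLE = x̄ = 39/7 ≈ 5.57143.
Difference = 45/12 − 39/7 = -51/28 ≈ -1.8214.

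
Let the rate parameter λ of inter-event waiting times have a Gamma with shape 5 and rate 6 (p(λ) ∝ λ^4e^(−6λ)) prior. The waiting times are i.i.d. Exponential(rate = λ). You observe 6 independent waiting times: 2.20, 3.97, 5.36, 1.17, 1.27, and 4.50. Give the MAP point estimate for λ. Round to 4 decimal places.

λ̂_MAP = 0.4087

The Exponential(rate=λ) likelihood is ∝ λ^n e^(−λΣtᵢ). Here n = 6 and Σtᵢ = 2.20 + 3.97 + 5.36 + 1.17 + 1.27 + 4.50 = 18.47.
Posterior ∝ λ^4e^(−6λ) · λ^6e^(−18.47λ) = λ^10e^(−24.47λ), i.e. Gamma(11, 24.47).
Mode = (a−1)/b = 10/24.47 ≈ 0.4087.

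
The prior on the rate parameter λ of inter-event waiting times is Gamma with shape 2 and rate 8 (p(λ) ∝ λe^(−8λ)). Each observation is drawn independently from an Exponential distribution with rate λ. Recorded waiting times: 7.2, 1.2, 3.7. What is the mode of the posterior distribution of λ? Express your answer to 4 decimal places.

λ̂_MAP = 0.1990

The Exponential(rate=λ) likelihood is ∝ λ^n e^(−λΣtᵢ). Here n = 3 and Σtᵢ = 7.2 + 1.2 + 3.7 = 12.1.
Posterior ∝ λe^(−8λ) · λ^3e^(−12.1λ) = λ^4e^(−20.1λ), i.e. Gamma(5, 20.1).
Mode = (a−1)/b = 4/20.1 ≈ 0.1990.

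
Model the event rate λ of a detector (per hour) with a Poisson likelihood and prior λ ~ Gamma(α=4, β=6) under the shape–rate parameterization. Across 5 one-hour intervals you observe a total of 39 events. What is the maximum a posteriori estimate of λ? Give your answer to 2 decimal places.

Σxᵢ = 39, n = 5.
Posterior ∝ λ^3e^(−6λ) · λ^39e^(−5λ) = λ^42e^(−11λ), i.e. Gamma(shape=43, rate=11).
The mode of a Gamma(a, b) with a ≥ 1 (shape–rate) is (a−1)/b = 42/11 ≈ 3.82.

λ̂_MAP = 3.82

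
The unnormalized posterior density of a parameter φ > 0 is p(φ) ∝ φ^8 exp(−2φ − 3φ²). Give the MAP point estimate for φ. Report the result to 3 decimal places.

ℓ'(φ) = 8/φ − 2 − 6φ. Setting this to zero and multiplying by φ: 6φ² + 2φ − 8 = 0.
φ = (−2 + √(2² + 4·6·8)) / (2·6) = (−2 + √196) / 12 = (−2 + 14)/12 = 1.
ℓ''(φ) = −8/φ² − 6 < 0, confirming a maximum.

φ̂_MAP = 1.000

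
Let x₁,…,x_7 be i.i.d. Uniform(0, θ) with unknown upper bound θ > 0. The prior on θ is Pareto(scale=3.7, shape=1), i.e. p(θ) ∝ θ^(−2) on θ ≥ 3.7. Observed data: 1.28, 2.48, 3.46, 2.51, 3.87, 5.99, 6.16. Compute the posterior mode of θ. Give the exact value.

θ̂_MAP = 6.16

The Uniform(0, θ) likelihood is θ^(−n) for θ ≥ max(xᵢ), zero otherwise. Here max(xᵢ) = 6.16.
Posterior ∝ θ^(−2) · θ^(−7) = θ^(−9) on θ ≥ max(3.7, 6.16) = 6.16.
This density is strictly decreasing in θ, so the posterior mode lies at the lower boundary of the support.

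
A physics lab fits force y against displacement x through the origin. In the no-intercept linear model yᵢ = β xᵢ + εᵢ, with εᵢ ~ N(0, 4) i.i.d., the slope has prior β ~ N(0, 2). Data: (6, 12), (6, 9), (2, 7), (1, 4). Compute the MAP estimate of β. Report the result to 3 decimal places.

log p(β | y) = −Σ(yᵢ − βxᵢ)²/(2·4) − β²/(2·2) + const.
Setting the derivative to zero: Σxᵢ(yᵢ − βxᵢ)/4 − β/2 = 0, so β = Σxᵢyᵢ / (Σxᵢ² + σ²/τ²).
Σxᵢyᵢ = 6·12 + 6·9 + 2·7 + 1·4 = 144; Σxᵢ² = 77; σ²/τ² = 2.
β̂_MAP = 144 / (77 + 2) = 144/79 ≈ 1.823.

β̂_MAP = 1.823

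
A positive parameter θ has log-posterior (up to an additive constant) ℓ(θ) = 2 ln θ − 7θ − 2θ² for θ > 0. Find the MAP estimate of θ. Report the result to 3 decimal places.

θ̂_MAP = 0.250

ℓ'(θ) = 2/θ − 7 − 4θ. Setting this to zero and multiplying by θ: 4θ² + 7θ − 2 = 0.
θ = (−7 + √(7² + 4·4·2)) / (2·4) = (−7 + √81) / 8 = (−7 + 9)/8 = 1/4.
ℓ''(θ) = −2/θ² − 4 < 0, confirming a maximum.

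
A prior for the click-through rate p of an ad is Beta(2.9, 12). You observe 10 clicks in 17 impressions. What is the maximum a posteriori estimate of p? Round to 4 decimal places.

Prior: Beta(2.9, 12).
Data: 10 successes in 17 trials. The binomial likelihood contributes p^10(1−p)^7, so the posterior is Beta(2.9+10, 12+7) = Beta(12.9, 19).
For Beta(a, b) with a, b > 1 the mode is (a−1)/(a+b−2) = 11.9/29.9 ≈ 0.3980.

p̂_MAP = 0.3980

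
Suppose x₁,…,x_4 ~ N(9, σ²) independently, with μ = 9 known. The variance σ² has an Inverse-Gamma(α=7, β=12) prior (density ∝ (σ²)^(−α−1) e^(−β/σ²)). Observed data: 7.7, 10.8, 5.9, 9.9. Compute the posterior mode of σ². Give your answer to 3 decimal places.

Sum of squared deviations about the known mean: SS = (7.7−9)² + (10.8−9)² + (5.9−9)² + (9.9−9)² = 15.35.
The Normal likelihood contributes (σ²)^(−n/2) exp(−SS/(2σ²)), so the posterior is Inverse-Gamma(α + n/2, β + SS/2) = Inverse-Gamma(9, 19.675).
The mode of Inverse-Gamma(a, b) is b/(a+1) = 19.675/10 ≈ 1.968.

σ̂²_MAP = 1.968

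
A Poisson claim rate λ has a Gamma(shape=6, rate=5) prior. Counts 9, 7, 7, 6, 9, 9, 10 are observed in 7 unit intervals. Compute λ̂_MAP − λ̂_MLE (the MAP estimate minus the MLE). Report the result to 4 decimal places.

Σxᵢ = 57. Posterior is Gamma(63, 12); MAP = (63−1)/12 = 62/12 ≈ 5.16667.
MLE = x̄ = 57/7 ≈ 8.14286.
Difference = 62/12 − 57/7 = -125/42 ≈ -2.9762.

MAP − MLE = -2.9762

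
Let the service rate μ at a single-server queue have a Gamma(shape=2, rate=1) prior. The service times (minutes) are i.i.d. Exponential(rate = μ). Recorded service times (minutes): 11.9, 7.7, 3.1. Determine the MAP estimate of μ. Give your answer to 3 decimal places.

The Exponential(rate=μ) likelihood is ∝ μ^n e^(−μΣtᵢ). Here n = 3 and Σtᵢ = 11.9 + 7.7 + 3.1 = 22.7.
Posterior ∝ μe^(−1μ) · μ^3e^(−22.7μ) = μ^4e^(−23.7μ), i.e. Gamma(5, 23.7).
Mode = (a−1)/b = 4/23.7 ≈ 0.169.

μ̂_MAP = 0.169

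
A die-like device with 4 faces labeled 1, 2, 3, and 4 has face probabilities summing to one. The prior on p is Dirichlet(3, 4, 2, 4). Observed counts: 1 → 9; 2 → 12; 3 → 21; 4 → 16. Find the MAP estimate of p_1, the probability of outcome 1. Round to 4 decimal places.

The posterior is Dirichlet(αᵢ + nᵢ) = Dirichlet(12, 16, 23, 20).
For a Dirichlet(a₁,…,a_K) with all aᵢ > 1, the mode has j-th component (aⱼ − 1)/(Σaᵢ − K).
Here Σaᵢ = 71 and K = 4, so p_1 = (12 − 1)/(71 − 4) = 11/67 ≈ 0.1642.

MAP estimate: 0.1642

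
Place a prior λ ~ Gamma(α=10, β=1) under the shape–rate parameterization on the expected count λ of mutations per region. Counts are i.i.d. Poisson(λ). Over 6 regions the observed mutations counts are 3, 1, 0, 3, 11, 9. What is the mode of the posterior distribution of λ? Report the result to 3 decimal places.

Σxᵢ = 3+1+0+3+11+9 = 27, with n = 6.
Posterior ∝ λ^9e^(−1λ) · λ^27e^(−6λ) = λ^36e^(−7λ), i.e. Gamma(shape=37, rate=7).
The mode of a Gamma(a, b) with a ≥ 1 (shape–rate) is (a−1)/b = 36/7 ≈ 5.143.

λ̂_MAP = 5.143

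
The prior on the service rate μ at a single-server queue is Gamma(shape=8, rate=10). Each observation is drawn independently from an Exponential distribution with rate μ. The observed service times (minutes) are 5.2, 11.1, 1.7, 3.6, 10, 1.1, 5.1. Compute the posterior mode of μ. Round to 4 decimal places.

The Exponential(rate=μ) likelihood is ∝ μ^n e^(−μΣtᵢ). Here n = 7 and Σtᵢ = 5.2 + 11.1 + 1.7 + 3.6 + 10 + 1.1 + 5.1 = 37.8.
Posterior ∝ μ^7e^(−10μ) · μ^7e^(−37.8μ) = μ^14e^(−47.8μ), i.e. Gamma(15, 47.8).
Mode = (a−1)/b = 14/47.8 ≈ 0.2929.

μ̂_MAP = 0.2929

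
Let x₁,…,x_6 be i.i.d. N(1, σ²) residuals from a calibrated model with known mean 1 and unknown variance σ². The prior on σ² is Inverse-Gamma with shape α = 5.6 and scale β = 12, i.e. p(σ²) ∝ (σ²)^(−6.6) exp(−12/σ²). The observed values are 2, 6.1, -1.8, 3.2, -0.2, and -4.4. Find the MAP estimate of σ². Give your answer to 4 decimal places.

σ̂²_MAP = 4.9109

Sum of squared deviations about the known mean: SS = (2−1)² + (6.1−1)² + (-1.8−1)² + (3.2−1)² + (-0.2−1)² + (-4.4−1)² = 70.29.
The Normal likelihood contributes (σ²)^(−n/2) exp(−SS/(2σ²)), so the posterior is Inverse-Gamma(α + n/2, β + SS/2) = Inverse-Gamma(8.6, 47.145).
The mode of Inverse-Gamma(a, b) is b/(a+1) = 47.145/9.6 ≈ 4.9109.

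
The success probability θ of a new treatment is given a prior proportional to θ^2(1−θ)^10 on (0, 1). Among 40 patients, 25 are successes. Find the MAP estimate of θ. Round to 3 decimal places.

The prior density ∝ θ^2(1−θ)^10 is the kernel of Beta(3, 11).
Data: 25 successes in 40 trials. The binomial likelihood contributes θ^25(1−θ)^15, so the posterior is Beta(3+25, 11+15) = Beta(28, 26).
For Beta(a, b) with a, b > 1 the mode is (a−1)/(a+b−2) = 27/52 ≈ 0.519.

θ̂_MAP = 0.519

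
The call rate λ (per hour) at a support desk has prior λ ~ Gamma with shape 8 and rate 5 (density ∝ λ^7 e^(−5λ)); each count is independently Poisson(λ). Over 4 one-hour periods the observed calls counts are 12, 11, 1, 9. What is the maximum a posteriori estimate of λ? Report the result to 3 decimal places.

Σxᵢ = 12+11+1+9 = 33, with n = 4.
Posterior ∝ λ^7e^(−5λ) · λ^33e^(−4λ) = λ^40e^(−9λ), i.e. Gamma(shape=41, rate=9).
The mode of a Gamma(a, b) with a ≥ 1 (shape–rate) is (a−1)/b = 40/9 ≈ 4.444.

λ̂_MAP = 4.444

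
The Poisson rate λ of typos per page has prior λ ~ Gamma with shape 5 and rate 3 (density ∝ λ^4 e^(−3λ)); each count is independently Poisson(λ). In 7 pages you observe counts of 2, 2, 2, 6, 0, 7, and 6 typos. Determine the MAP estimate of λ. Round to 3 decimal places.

λ̂_MAP = 2.900

Σxᵢ = 2+2+2+6+0+7+6 = 25, with n = 7.
Posterior ∝ λ^4e^(−3λ) · λ^25e^(−7λ) = λ^29e^(−10λ), i.e. Gamma(shape=30, rate=10).
The mode of a Gamma(a, b) with a ≥ 1 (shape–rate) is (a−1)/b = 29/10 ≈ 2.900.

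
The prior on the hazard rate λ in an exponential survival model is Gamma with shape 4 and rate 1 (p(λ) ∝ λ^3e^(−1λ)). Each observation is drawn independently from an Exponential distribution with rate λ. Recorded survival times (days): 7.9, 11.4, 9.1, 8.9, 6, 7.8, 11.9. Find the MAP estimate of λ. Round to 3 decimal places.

The Exponential(rate=λ) likelihood is ∝ λ^n e^(−λΣtᵢ). Here n = 7 and Σtᵢ = 7.9 + 11.4 + 9.1 + 8.9 + 6 + 7.8 + 11.9 = 63.
Posterior ∝ λ^3e^(−1λ) · λ^7e^(−63λ) = λ^10e^(−64λ), i.e. Gamma(11, 64).
Mode = (a−1)/b = 10/64 ≈ 0.156.

λ̂_MAP = 0.156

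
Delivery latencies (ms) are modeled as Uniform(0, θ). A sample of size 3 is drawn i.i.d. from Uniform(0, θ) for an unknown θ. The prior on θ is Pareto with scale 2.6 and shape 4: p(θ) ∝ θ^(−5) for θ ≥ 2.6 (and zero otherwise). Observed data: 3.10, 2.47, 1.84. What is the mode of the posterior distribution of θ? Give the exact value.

θ̂_MAP = 3.10

The Uniform(0, θ) likelihood is θ^(−n) for θ ≥ max(xᵢ), zero otherwise. Here max(xᵢ) = 3.10.
Posterior ∝ θ^(−5) · θ^(−3) = θ^(−8) on θ ≥ max(2.6, 3.10) = 3.10.
This density is strictly decreasing in θ, so the posterior mode lies at the lower boundary of the support.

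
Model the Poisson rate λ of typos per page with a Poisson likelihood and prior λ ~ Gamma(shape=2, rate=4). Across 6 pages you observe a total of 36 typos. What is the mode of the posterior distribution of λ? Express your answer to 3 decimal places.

Σxᵢ = 36, n = 6.
Posterior ∝ λe^(−4λ) · λ^36e^(−6λ) = λ^37e^(−10λ), i.e. Gamma(shape=38, rate=10).
The mode of a Gamma(a, b) with a ≥ 1 (shape–rate) is (a−1)/b = 37/10 ≈ 3.700.

λ̂_MAP = 3.700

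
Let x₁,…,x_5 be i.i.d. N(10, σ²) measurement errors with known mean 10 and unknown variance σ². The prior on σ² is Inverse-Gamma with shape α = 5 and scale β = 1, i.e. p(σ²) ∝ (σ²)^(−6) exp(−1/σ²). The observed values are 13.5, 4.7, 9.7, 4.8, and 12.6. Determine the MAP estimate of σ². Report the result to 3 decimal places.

σ̂²_MAP = 4.484

Sum of squared deviations about the known mean: SS = (13.5−10)² + (4.7−10)² + (9.7−10)² + (4.8−10)² + (12.6−10)² = 74.23.
The Normal likelihood contributes (σ²)^(−n/2) exp(−SS/(2σ²)), so the posterior is Inverse-Gamma(α + n/2, β + SS/2) = Inverse-Gamma(7.5, 38.115).
The mode of Inverse-Gamma(a, b) is b/(a+1) = 38.115/8.5 ≈ 4.484.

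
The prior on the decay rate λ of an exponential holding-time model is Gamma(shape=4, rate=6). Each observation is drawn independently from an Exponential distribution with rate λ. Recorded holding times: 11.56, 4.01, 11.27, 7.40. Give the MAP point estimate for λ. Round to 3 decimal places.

λ̂_MAP = 0.174

The Exponential(rate=λ) likelihood is ∝ λ^n e^(−λΣtᵢ). Here n = 4 and Σtᵢ = 11.56 + 4.01 + 11.27 + 7.40 = 34.24.
Posterior ∝ λ^3e^(−6λ) · λ^4e^(−34.24λ) = λ^7e^(−40.24λ), i.e. Gamma(8, 40.24).
Mode = (a−1)/b = 7/40.24 ≈ 0.174.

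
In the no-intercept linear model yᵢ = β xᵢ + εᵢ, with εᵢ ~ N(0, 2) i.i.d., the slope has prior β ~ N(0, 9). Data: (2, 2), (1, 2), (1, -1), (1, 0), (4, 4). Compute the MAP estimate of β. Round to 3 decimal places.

log p(β | y) = −Σ(yᵢ − βxᵢ)²/(2·2) − β²/(2·9) + const.
Setting the derivative to zero: Σxᵢ(yᵢ − βxᵢ)/2 − β/9 = 0, so β = Σxᵢyᵢ / (Σxᵢ² + σ²/τ²).
Σxᵢyᵢ = 2·2 + 1·2 + 1·(-1) + 1·0 + 4·4 = 21; Σxᵢ² = 23; σ²/τ² = 2/9.
β̂_MAP = 21 / (23 + 2/9) = 21/(209/9) = 189/209 ≈ 0.904.

β̂_MAP = 0.904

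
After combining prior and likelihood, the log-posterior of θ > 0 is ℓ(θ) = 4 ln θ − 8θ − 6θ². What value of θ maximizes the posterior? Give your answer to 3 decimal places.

θ̂_MAP = 0.333

ℓ'(θ) = 4/θ − 8 − 12θ. Setting this to zero and multiplying by θ: 12θ² + 8θ − 4 = 0.
θ = (−8 + √(8² + 4·12·4)) / (2·12) = (−8 + √256) / 24 = (−8 + 16)/24 = 1/3.
ℓ''(θ) = −4/θ² − 12 < 0, confirming a maximum.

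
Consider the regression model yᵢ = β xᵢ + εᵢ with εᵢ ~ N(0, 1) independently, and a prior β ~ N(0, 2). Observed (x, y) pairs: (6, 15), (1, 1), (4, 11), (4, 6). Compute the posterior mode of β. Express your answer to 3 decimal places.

β̂_MAP = 2.288

log p(β | y) = −Σ(yᵢ − βxᵢ)²/(2·1) − β²/(2·2) + const.
Setting the derivative to zero: Σxᵢ(yᵢ − βxᵢ)/1 − β/2 = 0, so β = Σxᵢyᵢ / (Σxᵢ² + σ²/τ²).
Σxᵢyᵢ = 6·15 + 1·1 + 4·11 + 4·6 = 159; Σxᵢ² = 69; σ²/τ² = 0.5.
β̂_MAP = 159 / (69 + 0.5) = 159/69.5 ≈ 2.288.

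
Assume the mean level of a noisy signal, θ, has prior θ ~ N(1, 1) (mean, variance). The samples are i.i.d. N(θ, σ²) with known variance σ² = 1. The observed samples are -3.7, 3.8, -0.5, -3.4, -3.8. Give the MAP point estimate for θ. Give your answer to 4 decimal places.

θ̂_MAP = -1.1000

n = 5; x̄ = ((-3.7) + 3.8 + (-0.5) + (-3.4) + (-3.8))/5 = -7.6/5 = -1.52.
For a Normal prior and Normal likelihood with known variance, the posterior is Normal; its mode equals its mean, the precision-weighted average.
Prior precision 1/σ₀² = 1/1 = 1; data precision n/σ² = 5/1 = 5.
θ̂ = (1·1 + 5·(-1.52)) / (1 + 5) = (-6.6)/6 = -1.1000.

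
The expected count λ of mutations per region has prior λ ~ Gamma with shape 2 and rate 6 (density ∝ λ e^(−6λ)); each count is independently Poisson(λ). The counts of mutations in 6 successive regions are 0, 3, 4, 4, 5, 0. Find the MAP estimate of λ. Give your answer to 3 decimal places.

Σxᵢ = 0+3+4+4+5+0 = 16, with n = 6.
Posterior ∝ λe^(−6λ) · λ^16e^(−6λ) = λ^17e^(−12λ), i.e. Gamma(shape=18, rate=12).
The mode of a Gamma(a, b) with a ≥ 1 (shape–rate) is (a−1)/b = 17/12 ≈ 1.417.

λ̂_MAP = 1.417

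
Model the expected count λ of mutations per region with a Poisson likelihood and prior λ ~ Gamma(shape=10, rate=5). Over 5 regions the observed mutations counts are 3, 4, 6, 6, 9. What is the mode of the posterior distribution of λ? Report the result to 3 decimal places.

Σxᵢ = 3+4+6+6+9 = 28, with n = 5.
Posterior ∝ λ^9e^(−5λ) · λ^28e^(−5λ) = λ^37e^(−10λ), i.e. Gamma(shape=38, rate=10).
The mode of a Gamma(a, b) with a ≥ 1 (shape–rate) is (a−1)/b = 37/10 ≈ 3.700.

λ̂_MAP = 3.700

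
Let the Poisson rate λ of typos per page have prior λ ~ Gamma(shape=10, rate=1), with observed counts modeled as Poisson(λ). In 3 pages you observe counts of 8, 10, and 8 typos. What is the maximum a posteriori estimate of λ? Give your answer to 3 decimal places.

Σxᵢ = 8+10+8 = 26, with n = 3.
Posterior ∝ λ^9e^(−1λ) · λ^26e^(−3λ) = λ^35e^(−4λ), i.e. Gamma(shape=36, rate=4).
The mode of a Gamma(a, b) with a ≥ 1 (shape–rate) is (a−1)/b = 35/4 ≈ 8.750.

λ̂_MAP = 8.750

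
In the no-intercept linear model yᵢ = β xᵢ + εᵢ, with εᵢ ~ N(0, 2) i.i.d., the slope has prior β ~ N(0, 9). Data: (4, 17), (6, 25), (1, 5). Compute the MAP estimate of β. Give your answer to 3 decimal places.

log p(β | y) = −Σ(yᵢ − βxᵢ)²/(2·2) − β²/(2·9) + const.
Setting the derivative to zero: Σxᵢ(yᵢ − βxᵢ)/2 − β/9 = 0, so β = Σxᵢyᵢ / (Σxᵢ² + σ²/τ²).
Σxᵢyᵢ = 4·17 + 6·25 + 1·5 = 223; Σxᵢ² = 53; σ²/τ² = 2/9.
β̂_MAP = 223 / (53 + 2/9) = 223/(479/9) = 2007/479 ≈ 4.190.

β̂_MAP = 4.190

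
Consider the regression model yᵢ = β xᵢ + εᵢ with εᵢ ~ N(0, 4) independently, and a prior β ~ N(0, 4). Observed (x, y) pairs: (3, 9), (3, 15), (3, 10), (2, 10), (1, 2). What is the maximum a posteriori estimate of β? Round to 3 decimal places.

β̂_MAP = 3.758

log p(β | y) = −Σ(yᵢ − βxᵢ)²/(2·4) − β²/(2·4) + const.
Setting the derivative to zero: Σxᵢ(yᵢ − βxᵢ)/4 − β/4 = 0, so β = Σxᵢyᵢ / (Σxᵢ² + σ²/τ²).
Σxᵢyᵢ = 3·9 + 3·15 + 3·10 + 2·10 + 1·2 = 124; Σxᵢ² = 32; σ²/τ² = 1.
β̂_MAP = 124 / (32 + 1) = 124/33 ≈ 3.758.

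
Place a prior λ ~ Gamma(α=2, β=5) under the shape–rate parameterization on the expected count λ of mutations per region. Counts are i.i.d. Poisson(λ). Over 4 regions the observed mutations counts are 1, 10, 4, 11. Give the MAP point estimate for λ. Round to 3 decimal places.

Σxᵢ = 1+10+4+11 = 26, with n = 4.
Posterior ∝ λe^(−5λ) · λ^26e^(−4λ) = λ^27e^(−9λ), i.e. Gamma(shape=28, rate=9).
The mode of a Gamma(a, b) with a ≥ 1 (shape–rate) is (a−1)/b = 27/9 ≈ 3.000.

λ̂_MAP = 3.000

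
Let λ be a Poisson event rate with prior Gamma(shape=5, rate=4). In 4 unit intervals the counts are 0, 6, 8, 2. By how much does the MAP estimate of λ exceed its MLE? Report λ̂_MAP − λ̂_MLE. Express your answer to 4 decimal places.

MAP − MLE = -1.5000

Σxᵢ = 16. Posterior is Gamma(21, 8); MAP = (21−1)/8 = 20/8 ≈ 2.50000.
MLE = x̄ = 16/4 ≈ 4.00000.
Difference = 20/8 − 16/4 = -3/2 ≈ -1.5000.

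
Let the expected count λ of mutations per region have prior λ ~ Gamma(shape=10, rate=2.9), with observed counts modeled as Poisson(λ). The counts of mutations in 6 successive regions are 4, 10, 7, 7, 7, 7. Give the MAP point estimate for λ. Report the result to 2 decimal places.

Σxᵢ = 4+10+7+7+7+7 = 42, with n = 6.
Posterior ∝ λ^9e^(−2.9λ) · λ^42e^(−6λ) = λ^51e^(−8.9λ), i.e. Gamma(shape=52, rate=8.9).
The mode of a Gamma(a, b) with a ≥ 1 (shape–rate) is (a−1)/b = 51/8.9 ≈ 5.73.

λ̂_MAP = 5.73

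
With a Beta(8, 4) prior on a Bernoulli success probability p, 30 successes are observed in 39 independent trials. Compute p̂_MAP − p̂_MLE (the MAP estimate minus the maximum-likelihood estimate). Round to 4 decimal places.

Posterior is Beta(38, 13); MAP = (38−1)/(51−2) = 37/49 ≈ 0.75510.
MLE ignores the prior: p̂_MLE = k/n = 30/39 ≈ 0.76923.
Difference = 37/49 − 30/39 = -9/637 ≈ -0.0141.

MAP − MLE = -0.0141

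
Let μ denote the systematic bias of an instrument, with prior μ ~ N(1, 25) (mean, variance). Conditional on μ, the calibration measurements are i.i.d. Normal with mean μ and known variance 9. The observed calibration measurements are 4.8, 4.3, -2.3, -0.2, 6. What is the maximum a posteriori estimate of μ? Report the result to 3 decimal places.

n = 5; x̄ = (4.8 + 4.3 + (-2.3) + (-0.2) + 6)/5 = 12.6/5 = 2.52.
For a Normal prior and Normal likelihood with known variance, the posterior is Normal; its mode equals its mean, the precision-weighted average.
Prior precision 1/σ₀² = 1/25 = 0.04; data precision n/σ² = 5/9.
μ̂ = (0.04·1 + (5/9)·2.52) / (0.04 + 5/9) = 1.44/(134/225) = 162/67 ≈ 2.418.

μ̂_MAP = 2.418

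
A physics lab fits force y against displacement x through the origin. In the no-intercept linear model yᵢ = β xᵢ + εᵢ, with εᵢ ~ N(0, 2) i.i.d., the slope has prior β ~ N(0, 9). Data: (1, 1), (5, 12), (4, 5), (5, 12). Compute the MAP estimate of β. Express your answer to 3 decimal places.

log p(β | y) = −Σ(yᵢ − βxᵢ)²/(2·2) − β²/(2·9) + const.
Setting the derivative to zero: Σxᵢ(yᵢ − βxᵢ)/2 − β/9 = 0, so β = Σxᵢyᵢ / (Σxᵢ² + σ²/τ²).
Σxᵢyᵢ = 1·1 + 5·12 + 4·5 + 5·12 = 141; Σxᵢ² = 67; σ²/τ² = 2/9.
β̂_MAP = 141 / (67 + 2/9) = 141/(605/9) = 1269/605 ≈ 2.098.

β̂_MAP = 2.098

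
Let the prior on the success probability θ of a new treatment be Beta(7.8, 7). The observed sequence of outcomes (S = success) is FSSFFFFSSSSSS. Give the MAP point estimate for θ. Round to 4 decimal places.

Prior: Beta(7.8, 7).
Data: 8 successes in 13 trials (from the sequence). The binomial likelihood contributes θ^8(1−θ)^5, so the posterior is Beta(7.8+8, 7+5) = Beta(15.8, 12).
For Beta(a, b) with a, b > 1 the mode is (a−1)/(a+b−2) = 14.8/25.8 ≈ 0.5736.

θ̂_MAP = 0.5736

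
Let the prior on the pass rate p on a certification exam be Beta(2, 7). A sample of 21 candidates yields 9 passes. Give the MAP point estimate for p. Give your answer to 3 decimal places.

p̂_MAP = 0.357

Prior: Beta(2, 7).
Data: 9 successes in 21 trials. The binomial likelihood contributes p^9(1−p)^12, so the posterior is Beta(2+9, 7+12) = Beta(11, 19).
For Beta(a, b) with a, b > 1 the mode is (a−1)/(a+b−2) = 10/28 ≈ 0.357.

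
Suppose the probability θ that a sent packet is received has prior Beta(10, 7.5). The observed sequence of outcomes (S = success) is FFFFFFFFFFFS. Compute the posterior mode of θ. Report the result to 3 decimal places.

Prior: Beta(10, 7.5).
Data: 1 success in 12 trials (from the sequence). The binomial likelihood contributes θ(1−θ)^11, so the posterior is Beta(10+1, 7.5+11) = Beta(11, 18.5).
For Beta(a, b) with a, b > 1 the mode is (a−1)/(a+b−2) = 10/27.5 ≈ 0.364.

θ̂_MAP = 0.364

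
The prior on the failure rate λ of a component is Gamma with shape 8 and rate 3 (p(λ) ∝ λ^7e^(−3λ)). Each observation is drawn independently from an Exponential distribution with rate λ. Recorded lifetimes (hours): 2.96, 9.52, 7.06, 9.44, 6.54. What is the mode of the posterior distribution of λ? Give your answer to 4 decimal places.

The Exponential(rate=λ) likelihood is ∝ λ^n e^(−λΣtᵢ). Here n = 5 and Σtᵢ = 2.96 + 9.52 + 7.06 + 9.44 + 6.54 = 35.52.
Posterior ∝ λ^7e^(−3λ) · λ^5e^(−35.52λ) = λ^12e^(−38.52λ), i.e. Gamma(13, 38.52).
Mode = (a−1)/b = 12/38.52 ≈ 0.3115.

λ̂_MAP = 0.3115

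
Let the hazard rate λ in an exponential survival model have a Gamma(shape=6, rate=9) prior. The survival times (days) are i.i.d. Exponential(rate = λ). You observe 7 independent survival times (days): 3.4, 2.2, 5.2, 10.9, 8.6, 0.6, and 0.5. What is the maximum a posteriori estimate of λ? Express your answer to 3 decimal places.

λ̂_MAP = 0.297

The Exponential(rate=λ) likelihood is ∝ λ^n e^(−λΣtᵢ). Here n = 7 and Σtᵢ = 3.4 + 2.2 + 5.2 + 10.9 + 8.6 + 0.6 + 0.5 = 31.4.
Posterior ∝ λ^5e^(−9λ) · λ^7e^(−31.4λ) = λ^12e^(−40.4λ), i.e. Gamma(13, 40.4).
Mode = (a−1)/b = 12/40.4 ≈ 0.297.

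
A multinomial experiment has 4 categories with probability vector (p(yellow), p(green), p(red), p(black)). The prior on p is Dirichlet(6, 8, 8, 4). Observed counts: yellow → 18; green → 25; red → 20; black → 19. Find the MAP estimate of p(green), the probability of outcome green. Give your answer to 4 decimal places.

The posterior is Dirichlet(αᵢ + nᵢ) = Dirichlet(24, 33, 28, 23).
For a Dirichlet(a₁,…,a_K) with all aᵢ > 1, the mode has j-th component (aⱼ − 1)/(Σaᵢ − K).
Here Σaᵢ = 108 and K = 4, so p(green) = (33 − 1)/(108 − 4) = 32/104 ≈ 0.3077.

MAP estimate of p(green) = 0.3077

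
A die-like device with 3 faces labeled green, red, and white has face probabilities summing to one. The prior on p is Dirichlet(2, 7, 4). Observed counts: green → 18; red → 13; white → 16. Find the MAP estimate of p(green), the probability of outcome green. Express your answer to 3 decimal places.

MAP estimate of p(green) = 0.333

The posterior is Dirichlet(αᵢ + nᵢ) = Dirichlet(20, 20, 20).
For a Dirichlet(a₁,…,a_K) with all aᵢ > 1, the mode has j-th component (aⱼ − 1)/(Σaᵢ − K).
Here Σaᵢ = 60 and K = 3, so p(green) = (20 − 1)/(60 − 3) = 19/57 ≈ 0.333.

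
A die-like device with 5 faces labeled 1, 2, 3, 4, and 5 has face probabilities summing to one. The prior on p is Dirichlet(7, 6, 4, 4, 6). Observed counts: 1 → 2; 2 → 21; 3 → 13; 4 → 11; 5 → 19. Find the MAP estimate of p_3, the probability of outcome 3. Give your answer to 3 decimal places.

MAP estimate: 0.182

The posterior is Dirichlet(αᵢ + nᵢ) = Dirichlet(9, 27, 17, 15, 25).
For a Dirichlet(a₁,…,a_K) with all aᵢ > 1, the mode has j-th component (aⱼ − 1)/(Σaᵢ − K).
Here Σaᵢ = 93 and K = 5, so p_3 = (17 − 1)/(93 − 5) = 16/88 ≈ 0.182.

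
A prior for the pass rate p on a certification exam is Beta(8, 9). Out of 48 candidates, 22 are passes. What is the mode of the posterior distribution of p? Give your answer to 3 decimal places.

Prior: Beta(8, 9).
Data: 22 successes in 48 trials. The binomial likelihood contributes p^22(1−p)^26, so the posterior is Beta(8+22, 9+26) = Beta(30, 35).
For Beta(a, b) with a, b > 1 the mode is (a−1)/(a+b−2) = 29/63 ≈ 0.460.

p̂_MAP = 0.460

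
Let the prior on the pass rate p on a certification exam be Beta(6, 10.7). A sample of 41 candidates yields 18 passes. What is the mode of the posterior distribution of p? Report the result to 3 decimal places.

p̂_MAP = 0.413

Prior: Beta(6, 10.7).
Data: 18 successes in 41 trials. The binomial likelihood contributes p^18(1−p)^23, so the posterior is Beta(6+18, 10.7+23) = Beta(24, 33.7).
For Beta(a, b) with a, b > 1 the mode is (a−1)/(a+b−2) = 23/55.7 ≈ 0.413.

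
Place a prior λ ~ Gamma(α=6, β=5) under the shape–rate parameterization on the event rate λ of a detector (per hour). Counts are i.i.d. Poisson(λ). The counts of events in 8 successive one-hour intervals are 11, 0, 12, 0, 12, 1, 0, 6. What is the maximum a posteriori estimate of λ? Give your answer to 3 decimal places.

Σxᵢ = 11+0+12+0+12+1+0+6 = 42, with n = 8.
Posterior ∝ λ^5e^(−5λ) · λ^42e^(−8λ) = λ^47e^(−13λ), i.e. Gamma(shape=48, rate=13).
The mode of a Gamma(a, b) with a ≥ 1 (shape–rate) is (a−1)/b = 47/13 ≈ 3.615.

λ̂_MAP = 3.615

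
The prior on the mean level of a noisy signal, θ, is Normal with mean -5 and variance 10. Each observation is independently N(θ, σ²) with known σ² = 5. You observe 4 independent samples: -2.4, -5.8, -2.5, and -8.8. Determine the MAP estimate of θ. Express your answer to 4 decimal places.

n = 4; x̄ = ((-2.4) + (-5.8) + (-2.5) + (-8.8))/4 = -19.5/4 = -4.875.
For a Normal prior and Normal likelihood with known variance, the posterior is Normal; its mode equals its mean, the precision-weighted average.
Prior precision 1/σ₀² = 1/10 = 0.1; data precision n/σ² = 4/5 = 0.8.
θ̂ = (0.1·(-5) + 0.8·(-4.875)) / (0.1 + 0.8) = (-4.4)/0.9 = -44/9 ≈ -4.8889.

θ̂_MAP = -4.8889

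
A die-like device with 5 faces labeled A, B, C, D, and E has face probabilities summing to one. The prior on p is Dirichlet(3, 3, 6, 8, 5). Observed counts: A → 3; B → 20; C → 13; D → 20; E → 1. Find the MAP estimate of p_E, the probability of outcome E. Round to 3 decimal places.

The posterior is Dirichlet(αᵢ + nᵢ) = Dirichlet(6, 23, 19, 28, 6).
For a Dirichlet(a₁,…,a_K) with all aᵢ > 1, the mode has j-th component (aⱼ − 1)/(Σaᵢ − K).
Here Σaᵢ = 82 and K = 5, so p_E = (6 − 1)/(82 − 5) = 5/77 ≈ 0.065.

MAP estimate of p_E = 0.065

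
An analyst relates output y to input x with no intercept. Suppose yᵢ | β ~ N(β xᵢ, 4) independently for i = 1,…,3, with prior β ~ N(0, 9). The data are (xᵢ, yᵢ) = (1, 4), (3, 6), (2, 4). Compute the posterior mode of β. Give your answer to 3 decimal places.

β̂_MAP = 2.077

log p(β | y) = −Σ(yᵢ − βxᵢ)²/(2·4) − β²/(2·9) + const.
Setting the derivative to zero: Σxᵢ(yᵢ − βxᵢ)/4 − β/9 = 0, so β = Σxᵢyᵢ / (Σxᵢ² + σ²/τ²).
Σxᵢyᵢ = 1·4 + 3·6 + 2·4 = 30; Σxᵢ² = 14; σ²/τ² = 4/9.
β̂_MAP = 30 / (14 + 4/9) = 30/(130/9) = 27/13 ≈ 2.077.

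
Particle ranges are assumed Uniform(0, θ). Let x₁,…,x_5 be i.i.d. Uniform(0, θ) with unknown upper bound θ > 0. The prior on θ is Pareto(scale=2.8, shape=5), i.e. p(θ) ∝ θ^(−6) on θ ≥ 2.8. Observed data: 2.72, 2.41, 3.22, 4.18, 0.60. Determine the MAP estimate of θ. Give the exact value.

θ̂_MAP = 4.18

The Uniform(0, θ) likelihood is θ^(−n) for θ ≥ max(xᵢ), zero otherwise. Here max(xᵢ) = 4.18.
Posterior ∝ θ^(−6) · θ^(−5) = θ^(−11) on θ ≥ max(2.8, 4.18) = 4.18.
This density is strictly decreasing in θ, so the posterior mode lies at the lower boundary of the support.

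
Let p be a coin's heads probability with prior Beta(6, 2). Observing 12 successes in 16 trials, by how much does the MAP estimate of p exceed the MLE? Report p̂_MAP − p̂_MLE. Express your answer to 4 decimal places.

Posterior is Beta(18, 6); MAP = (18−1)/(24−2) = 17/22 ≈ 0.77273.
MLE ignores the prior: p̂_MLE = k/n = 12/16 ≈ 0.75000.
Difference = 17/22 − 12/16 = 1/44 ≈ 0.0227.

MAP − MLE = 0.0227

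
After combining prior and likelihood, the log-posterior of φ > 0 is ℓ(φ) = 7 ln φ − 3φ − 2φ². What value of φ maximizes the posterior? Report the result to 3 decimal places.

φ̂_MAP = 1.000

ℓ'(φ) = 7/φ − 3 − 4φ. Setting this to zero and multiplying by φ: 4φ² + 3φ − 7 = 0.
φ = (−3 + √(3² + 4·4·7)) / (2·4) = (−3 + √121) / 8 = (−3 + 11)/8 = 1.
ℓ''(φ) = −7/φ² − 4 < 0, confirming a maximum.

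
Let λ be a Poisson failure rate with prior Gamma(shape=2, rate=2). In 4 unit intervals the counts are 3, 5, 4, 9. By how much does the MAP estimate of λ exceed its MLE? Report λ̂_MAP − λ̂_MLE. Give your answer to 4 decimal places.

Σxᵢ = 21. Posterior is Gamma(23, 6); MAP = (23−1)/6 = 22/6 ≈ 3.66667.
MLE = x̄ = 21/4 ≈ 5.25000.
Difference = 22/6 − 21/4 = -19/12 ≈ -1.5833.

MAP − MLE = -1.5833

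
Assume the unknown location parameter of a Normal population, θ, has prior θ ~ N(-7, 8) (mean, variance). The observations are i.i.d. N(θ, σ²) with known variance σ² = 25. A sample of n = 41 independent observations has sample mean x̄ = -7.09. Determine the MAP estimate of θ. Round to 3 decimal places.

θ̂_MAP = -7.084

n = 41, x̄ = -7.09.
For a Normal prior and Normal likelihood with known variance, the posterior is Normal; its mode equals its mean, the precision-weighted average.
Prior precision 1/σ₀² = 1/8 = 0.125; data precision n/σ² = 41/25 = 1.64.
θ̂ = (0.125·(-7) + 1.64·(-7.09)) / (0.125 + 1.64) = (-12.5026)/1.765 = -62513/8825 ≈ -7.084.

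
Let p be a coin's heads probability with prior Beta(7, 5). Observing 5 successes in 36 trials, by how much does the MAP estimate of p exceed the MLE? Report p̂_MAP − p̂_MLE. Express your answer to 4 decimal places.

MAP − MLE = 0.1002

Posterior is Beta(12, 36); MAP = (12−1)/(48−2) = 11/46 ≈ 0.23913.
MLE ignores the prior: p̂_MLE = k/n = 5/36 ≈ 0.13889.
Difference = 11/46 − 5/36 = 83/828 ≈ 0.1002.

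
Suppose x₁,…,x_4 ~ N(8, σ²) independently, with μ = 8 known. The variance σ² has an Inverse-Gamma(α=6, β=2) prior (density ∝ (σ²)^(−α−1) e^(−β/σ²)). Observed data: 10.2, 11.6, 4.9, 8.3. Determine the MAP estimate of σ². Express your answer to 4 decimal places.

σ̂²_MAP = 1.7500

Sum of squared deviations about the known mean: SS = (10.2−8)² + (11.6−8)² + (4.9−8)² + (8.3−8)² = 27.5.
The Normal likelihood contributes (σ²)^(−n/2) exp(−SS/(2σ²)), so the posterior is Inverse-Gamma(α + n/2, β + SS/2) = Inverse-Gamma(8, 15.75).
The mode of Inverse-Gamma(a, b) is b/(a+1) = 15.75/9 ≈ 1.7500.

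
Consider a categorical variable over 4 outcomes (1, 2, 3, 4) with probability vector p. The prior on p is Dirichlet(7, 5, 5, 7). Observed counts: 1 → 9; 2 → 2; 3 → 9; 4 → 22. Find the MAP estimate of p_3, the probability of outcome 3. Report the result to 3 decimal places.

MAP estimate: 0.210

The posterior is Dirichlet(αᵢ + nᵢ) = Dirichlet(16, 7, 14, 29).
For a Dirichlet(a₁,…,a_K) with all aᵢ > 1, the mode has j-th component (aⱼ − 1)/(Σaᵢ − K).
Here Σaᵢ = 66 and K = 4, so p_3 = (14 − 1)/(66 − 4) = 13/62 ≈ 0.210.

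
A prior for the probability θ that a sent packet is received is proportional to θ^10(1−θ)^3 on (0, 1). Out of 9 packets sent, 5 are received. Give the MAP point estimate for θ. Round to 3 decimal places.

The prior density ∝ θ^10(1−θ)^3 is the kernel of Beta(11, 4).
Data: 5 successes in 9 trials. The binomial likelihood contributes θ^5(1−θ)^4, so the posterior is Beta(11+5, 4+4) = Beta(16, 8).
For Beta(a, b) with a, b > 1 the mode is (a−1)/(a+b−2) = 15/22 ≈ 0.682.

θ̂_MAP = 0.682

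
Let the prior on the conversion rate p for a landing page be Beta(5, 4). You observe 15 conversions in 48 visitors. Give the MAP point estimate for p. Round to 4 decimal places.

p̂_MAP = 0.3455

Prior: Beta(5, 4).
Data: 15 successes in 48 trials. The binomial likelihood contributes p^15(1−p)^33, so the posterior is Beta(5+15, 4+33) = Beta(20, 37).
For Beta(a, b) with a, b > 1 the mode is (a−1)/(a+b−2) = 19/55 ≈ 0.3455.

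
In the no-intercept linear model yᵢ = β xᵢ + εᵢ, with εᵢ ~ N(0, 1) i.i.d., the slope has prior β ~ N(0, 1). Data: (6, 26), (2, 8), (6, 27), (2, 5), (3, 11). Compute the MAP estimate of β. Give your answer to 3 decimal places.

log p(β | y) = −Σ(yᵢ − βxᵢ)²/(2·1) − β²/(2·1) + const.
Setting the derivative to zero: Σxᵢ(yᵢ − βxᵢ)/1 − β/1 = 0, so β = Σxᵢyᵢ / (Σxᵢ² + σ²/τ²).
Σxᵢyᵢ = 6·26 + 2·8 + 6·27 + 2·5 + 3·11 = 377; Σxᵢ² = 89; σ²/τ² = 1.
β̂_MAP = 377 / (89 + 1) = 377/90 ≈ 4.189.

β̂_MAP = 4.189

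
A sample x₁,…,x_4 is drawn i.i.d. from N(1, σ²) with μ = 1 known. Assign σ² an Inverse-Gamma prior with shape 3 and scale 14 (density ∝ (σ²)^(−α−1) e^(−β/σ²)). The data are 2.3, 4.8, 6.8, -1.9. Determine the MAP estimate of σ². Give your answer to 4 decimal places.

σ̂²_MAP = 7.1817

Sum of squared deviations about the known mean: SS = (2.3−1)² + (4.8−1)² + (6.8−1)² + (-1.9−1)² = 58.18.
The Normal likelihood contributes (σ²)^(−n/2) exp(−SS/(2σ²)), so the posterior is Inverse-Gamma(α + n/2, β + SS/2) = Inverse-Gamma(5, 43.09).
The mode of Inverse-Gamma(a, b) is b/(a+1) = 43.09/6 ≈ 7.1817.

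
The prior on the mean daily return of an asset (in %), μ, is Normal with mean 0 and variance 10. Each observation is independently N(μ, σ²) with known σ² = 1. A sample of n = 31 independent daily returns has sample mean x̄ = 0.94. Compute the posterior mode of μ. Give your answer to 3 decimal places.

n = 31, x̄ = 0.94.
For a Normal prior and Normal likelihood with known variance, the posterior is Normal; its mode equals its mean, the precision-weighted average.
Prior precision 1/σ₀² = 1/10 = 0.1; data precision n/σ² = 31/1 = 31.
μ̂ = (0.1·0 + 31·0.94) / (0.1 + 31) = 29.14/31.1 = 1457/1555 ≈ 0.937.

μ̂_MAP = 0.937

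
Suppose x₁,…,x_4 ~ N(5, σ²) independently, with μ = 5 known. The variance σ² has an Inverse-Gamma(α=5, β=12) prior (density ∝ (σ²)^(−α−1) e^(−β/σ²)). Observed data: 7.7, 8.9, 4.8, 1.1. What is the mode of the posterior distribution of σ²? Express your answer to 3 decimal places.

σ̂²_MAP = 3.859

Sum of squared deviations about the known mean: SS = (7.7−5)² + (8.9−5)² + (4.8−5)² + (1.1−5)² = 37.75.
The Normal likelihood contributes (σ²)^(−n/2) exp(−SS/(2σ²)), so the posterior is Inverse-Gamma(α + n/2, β + SS/2) = Inverse-Gamma(7, 30.875).
The mode of Inverse-Gamma(a, b) is b/(a+1) = 30.875/8 ≈ 3.859.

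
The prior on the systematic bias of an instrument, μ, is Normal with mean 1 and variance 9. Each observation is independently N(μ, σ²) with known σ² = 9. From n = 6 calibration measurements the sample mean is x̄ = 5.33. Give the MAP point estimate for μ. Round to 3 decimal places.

n = 6, x̄ = 5.33.
For a Normal prior and Normal likelihood with known variance, the posterior is Normal; its mode equals its mean, the precision-weighted average.
Prior precision 1/σ₀² = 1/9; data precision n/σ² = 6/9 = 2/3.
μ̂ = ((1/9)·1 + (2/3)·5.33) / (1/9 + 2/3) = (1649/450)/(7/9) = 1649/350 ≈ 4.711.

μ̂_MAP = 4.711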